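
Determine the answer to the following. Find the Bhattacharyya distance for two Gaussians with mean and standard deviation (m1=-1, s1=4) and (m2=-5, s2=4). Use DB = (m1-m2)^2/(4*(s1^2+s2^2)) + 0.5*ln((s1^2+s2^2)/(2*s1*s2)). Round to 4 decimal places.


Bhattacharyya distance between two Gaussians:
DB = (m1-m2)^2/(4*(s1^2+s2^2)) + (1/2)*ln((s1^2+s2^2)/(2*s1*s2)).
(m1-m2)^2 = (4)^2 = 16.
s1^2+s2^2 = 16 + 16 = 32.
term1 = 16/128 = 0.125.
term2 = 0.5*ln(32/32.0) = 0.0.
DB = 0.125 + 0.0 = 0.1250

0.1250


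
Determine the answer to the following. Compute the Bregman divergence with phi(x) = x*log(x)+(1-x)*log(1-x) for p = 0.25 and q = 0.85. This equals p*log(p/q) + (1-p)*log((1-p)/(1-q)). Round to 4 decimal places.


Bregman divergence with negative entropy generator:
D = p*log(p/q) + (1-p)*log((1-p)/(1-q)).
p = 0.25, q = 0.85.
p*log(p/q) = 0.25*log(0.25/0.85) = -0.305944.
(1-p)*log((1-p)/(1-q)) = 0.75*log(0.75/0.15) = 1.207078.
D = -0.305944 + 1.207078 = 0.9011

0.9011


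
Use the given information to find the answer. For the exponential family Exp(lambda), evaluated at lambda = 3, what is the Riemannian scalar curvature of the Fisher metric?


This family has a single free parameter, so its statistical manifold
is 1-dimensional. The Riemann curvature tensor of any 1-dimensional
Riemannian manifold vanishes identically, so R = 0.

0


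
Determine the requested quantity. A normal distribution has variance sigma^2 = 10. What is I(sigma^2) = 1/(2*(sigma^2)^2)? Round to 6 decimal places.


Fisher information for variance: I(sigma^2) = 1/(2*sigma^4).
sigma^2 = 10, so sigma^4 = 100.
I = 1/(2*100) = 1/200 = 0.005000

0.005000


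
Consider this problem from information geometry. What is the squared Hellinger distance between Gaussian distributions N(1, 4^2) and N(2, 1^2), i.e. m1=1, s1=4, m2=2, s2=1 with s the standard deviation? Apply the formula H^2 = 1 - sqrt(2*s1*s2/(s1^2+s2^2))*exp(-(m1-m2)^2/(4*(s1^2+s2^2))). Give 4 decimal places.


Squared Hellinger distance for Gaussians:
H^2 = 1 - sqrt(2*s1*s2/(s1^2+s2^2)) * exp(-(m1-m2)^2/(4*(s1^2+s2^2))).
s1^2 = 16, s2^2 = 1, s1^2+s2^2 = 17.
sqrt(2*4*1/(17)) = 0.685994.
(m1-m2)^2 = (-1)^2 = 1.
exp(-1/(4*17)) = exp(-0.014706) = 0.985402.
H^2 = 1 - 0.685994*0.985402 = 0.3240

0.3240


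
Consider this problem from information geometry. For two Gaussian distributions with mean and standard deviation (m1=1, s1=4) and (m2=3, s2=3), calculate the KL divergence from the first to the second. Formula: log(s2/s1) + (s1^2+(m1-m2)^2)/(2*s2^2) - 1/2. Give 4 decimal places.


KL divergence between normal distributions:
KL = log(s2/s1) + (s1^2 + (m1-m2)^2)/(2*s2^2) - 1/2.
log(3/4) = -0.287682.
(4^2 + (1-3)^2)/(2*3^2) = (16 + 4)/18 = 1.111111.
KL = -0.287682 + 1.111111 - 0.5 = 0.3234

0.3234


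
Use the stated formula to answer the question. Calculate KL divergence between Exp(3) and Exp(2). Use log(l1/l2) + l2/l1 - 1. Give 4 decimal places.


KL divergence for exponential family:
KL = log(l1/l2) + l2/l1 - 1.
log(3/2) = 0.405465.
2/3 = 0.666667.
KL = 0.405465 + 0.666667 - 1 = 0.0721

0.0721


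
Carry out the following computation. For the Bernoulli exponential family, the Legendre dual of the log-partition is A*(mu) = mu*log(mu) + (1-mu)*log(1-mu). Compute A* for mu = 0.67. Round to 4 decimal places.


Legendre transform for Bernoulli:
A*(mu) = mu*log(mu) + (1-mu)*log(1-mu).
mu = 0.67, 1-mu = 0.33.
mu*log(mu) = 0.67*log(0.67) = -0.26832.
(1-mu)*log(1-mu) = 0.33*log(0.33) = -0.365859.
A* = -0.26832 + -0.365859 = -0.6342

-0.6342


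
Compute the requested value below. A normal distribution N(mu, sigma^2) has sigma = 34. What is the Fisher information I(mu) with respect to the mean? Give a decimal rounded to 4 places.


The Fisher information for the mean of a normal distribution is I(mu) = 1/sigma^2.
sigma = 34, so sigma^2 = 1156.
I(mu) = 1/1156 = 0.0009

0.0009


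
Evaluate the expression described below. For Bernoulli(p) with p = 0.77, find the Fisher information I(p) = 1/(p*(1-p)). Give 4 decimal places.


For Bernoulli(p), Fisher information is I(p) = 1/(p*(1-p)).
p = 0.77, 1-p = 0.23.
p*(1-p) = 0.1771.
I(p) = 1/0.1771 = 5.6465

5.6465


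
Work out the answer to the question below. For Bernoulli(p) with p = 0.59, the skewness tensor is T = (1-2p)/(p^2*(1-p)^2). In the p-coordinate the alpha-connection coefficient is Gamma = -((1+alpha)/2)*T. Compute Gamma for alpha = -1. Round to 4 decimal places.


Skewness (Amari-Chentsov) tensor: T = (1-2p)/(p^2*(1-p)^2).
p = 0.59, 1-2p = -0.18, p^2 = 0.3481, (1-p)^2 = 0.1681.
T = -0.18/(0.3481 * 0.1681) = -3.076102.
In the p-coordinate, Gamma^(alpha) = Gamma^(0) - (alpha/2)*T with Gamma^(0) = (1/2)*g'(p) = -T/2,
so Gamma^(alpha) = -((1+alpha)/2)*T.
alpha = -1, -(1+alpha)/2 = 0.0.
Gamma = 0.0 * -3.076102 = 0.0000

0.0000


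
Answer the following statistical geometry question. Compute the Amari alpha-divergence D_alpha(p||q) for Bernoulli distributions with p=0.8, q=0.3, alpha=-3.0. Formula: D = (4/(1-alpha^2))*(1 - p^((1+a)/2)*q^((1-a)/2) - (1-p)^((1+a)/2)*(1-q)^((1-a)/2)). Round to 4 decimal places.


Amari alpha-divergence:
D = (4/(1-alpha^2))*(1 - p^((1+a)/2)*q^((1-a)/2) - (1-p)^((1+a)/2)*(1-q)^((1-a)/2)).
alpha = -3.0, p = 0.8, q = 0.3.
e1 = (1+alpha)/2 = -1.0, e2 = (1-alpha)/2 = 2.0.
t1 = p^e1 * q^e2 = 0.8^-1.0 * 0.3^2.0 = 0.1125.
t2 = (1-p)^e1 * (1-q)^e2 = 0.2^-1.0 * 0.7^2.0 = 2.45.
4/(1-alpha^2) = -0.5.
D = -0.5*(1 - 0.1125 - 2.45) = 0.7813

0.7813


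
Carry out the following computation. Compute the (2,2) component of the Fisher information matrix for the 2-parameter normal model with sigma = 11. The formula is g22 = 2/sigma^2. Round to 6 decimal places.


For the 2-parameter normal family, the Fisher metric has:
  g11 = 1/sigma^2, g22 = 2/sigma^2.
sigma = 11, sigma^2 = 121.
g22 = 0.016529

0.016529


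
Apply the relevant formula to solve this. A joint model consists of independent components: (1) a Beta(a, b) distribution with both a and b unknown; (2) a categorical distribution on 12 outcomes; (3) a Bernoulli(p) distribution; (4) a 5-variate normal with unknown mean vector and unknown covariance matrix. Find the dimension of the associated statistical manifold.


The dimension of a statistical manifold equals the number of free
(independent) real parameters of the model. For a product of independent
blocks the parameter counts add.
- Beta (a, b): 2.
- categorical on 12 outcomes (probabilities sum to 1): 12-1 = 11.
- Bernoulli (p): 1.
- 5-variate normal: 5 (mean) + 5*6/2 = 15 (symmetric covariance) = 20.
Total = 2 + 11 + 1 + 20 = 34.
Dimension = 34

34


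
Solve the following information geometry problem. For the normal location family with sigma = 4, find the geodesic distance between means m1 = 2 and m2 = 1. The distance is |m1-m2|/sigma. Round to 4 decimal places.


On the fixed-variance normal subfamily, geodesic distance = |m1-m2|/sigma.
|2 - 1| = 1.
sigma = 4.
d = 1/4 = 0.2500

0.2500


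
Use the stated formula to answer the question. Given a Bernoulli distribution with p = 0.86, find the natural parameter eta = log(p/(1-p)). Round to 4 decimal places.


Natural parameter for Bernoulli: eta = log(p/(1-p)).
p = 0.86, 1-p = 0.14.
p/(1-p) = 6.142857.
eta = log(6.142857) = 1.8153

1.8153


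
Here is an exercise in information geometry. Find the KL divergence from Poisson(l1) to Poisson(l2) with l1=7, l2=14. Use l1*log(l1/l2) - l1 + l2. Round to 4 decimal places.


KL divergence for Poisson:
KL = l1*log(l1/l2) - l1 + l2.
l1 = 7, l2 = 14.
log(7/14) = -0.693147.
l1*log(l1/l2) = 7 * -0.693147 = -4.85203.
KL = -4.85203 - 7 + 14 = 2.1480

2.1480


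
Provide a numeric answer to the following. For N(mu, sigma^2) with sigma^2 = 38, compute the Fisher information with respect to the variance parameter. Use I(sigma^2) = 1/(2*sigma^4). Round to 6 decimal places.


Fisher information for variance: I(sigma^2) = 1/(2*sigma^4).
sigma^2 = 38, so sigma^4 = 1444.
I = 1/(2*1444) = 1/2888 = 0.000346

0.000346


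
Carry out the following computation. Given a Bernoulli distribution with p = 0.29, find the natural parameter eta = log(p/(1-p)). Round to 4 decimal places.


Natural parameter for Bernoulli: eta = log(p/(1-p)).
p = 0.29, 1-p = 0.71.
p/(1-p) = 0.408451.
eta = log(0.408451) = -0.8954

-0.8954


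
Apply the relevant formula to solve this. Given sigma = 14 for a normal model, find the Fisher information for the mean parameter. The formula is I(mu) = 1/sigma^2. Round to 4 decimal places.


The Fisher information for the mean of a normal distribution is I(mu) = 1/sigma^2.
sigma = 14, so sigma^2 = 196.
I(mu) = 1/196 = 0.0051

0.0051


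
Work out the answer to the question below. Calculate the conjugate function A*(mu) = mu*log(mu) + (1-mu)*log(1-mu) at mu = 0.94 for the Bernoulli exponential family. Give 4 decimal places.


Legendre transform for Bernoulli:
A*(mu) = mu*log(mu) + (1-mu)*log(1-mu).
mu = 0.94, 1-mu = 0.06.
mu*log(mu) = 0.94*log(0.94) = -0.058163.
(1-mu)*log(1-mu) = 0.06*log(0.06) = -0.168805.
A* = -0.058163 + -0.168805 = -0.2270

-0.2270


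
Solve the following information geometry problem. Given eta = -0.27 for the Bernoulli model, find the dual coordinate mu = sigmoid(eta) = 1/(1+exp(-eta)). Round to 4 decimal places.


Dual coordinate (expectation parameter) for Bernoulli:
mu = 1/(1+exp(-eta)).
eta = -0.27.
exp(-eta) = exp(0.27) = 1.309964.
mu = 1/(1+1.309964) = 0.4329

0.4329


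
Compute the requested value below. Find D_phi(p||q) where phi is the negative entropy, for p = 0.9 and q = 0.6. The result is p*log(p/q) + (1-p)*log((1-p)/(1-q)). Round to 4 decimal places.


Bregman divergence with negative entropy generator:
D = p*log(p/q) + (1-p)*log((1-p)/(1-q)).
p = 0.9, q = 0.6.
p*log(p/q) = 0.9*log(0.9/0.6) = 0.364919.
(1-p)*log((1-p)/(1-q)) = 0.1*log(0.1/0.4) = -0.138629.
D = 0.364919 + -0.138629 = 0.2263

0.2263


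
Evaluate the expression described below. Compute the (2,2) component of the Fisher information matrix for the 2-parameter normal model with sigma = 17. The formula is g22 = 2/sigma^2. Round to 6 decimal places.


For the 2-parameter normal family, the Fisher metric has:
  g11 = 1/sigma^2, g22 = 2/sigma^2.
sigma = 17, sigma^2 = 289.
g22 = 0.006920

0.006920


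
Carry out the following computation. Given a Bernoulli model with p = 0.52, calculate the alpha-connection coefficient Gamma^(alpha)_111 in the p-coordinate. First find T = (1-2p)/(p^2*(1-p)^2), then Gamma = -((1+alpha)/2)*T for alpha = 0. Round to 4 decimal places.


Skewness (Amari-Chentsov) tensor: T = (1-2p)/(p^2*(1-p)^2).
p = 0.52, 1-2p = -0.04, p^2 = 0.2704, (1-p)^2 = 0.2304.
T = -0.04/(0.2704 * 0.2304) = -0.642053.
In the p-coordinate, Gamma^(alpha) = Gamma^(0) - (alpha/2)*T with Gamma^(0) = (1/2)*g'(p) = -T/2,
so Gamma^(alpha) = -((1+alpha)/2)*T.
alpha = 0, -(1+alpha)/2 = -0.5.
Gamma = -0.5 * -0.642053 = 0.3210

0.3210


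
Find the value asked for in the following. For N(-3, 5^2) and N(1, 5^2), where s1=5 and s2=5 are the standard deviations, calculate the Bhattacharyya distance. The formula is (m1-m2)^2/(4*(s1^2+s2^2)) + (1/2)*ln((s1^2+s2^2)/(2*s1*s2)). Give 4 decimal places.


Bhattacharyya distance between two Gaussians:
DB = (m1-m2)^2/(4*(s1^2+s2^2)) + (1/2)*ln((s1^2+s2^2)/(2*s1*s2)).
(m1-m2)^2 = (-4)^2 = 16.
s1^2+s2^2 = 25 + 25 = 50.
term1 = 16/200 = 0.08.
term2 = 0.5*ln(50/50.0) = 0.0.
DB = 0.08 + 0.0 = 0.0800

0.0800


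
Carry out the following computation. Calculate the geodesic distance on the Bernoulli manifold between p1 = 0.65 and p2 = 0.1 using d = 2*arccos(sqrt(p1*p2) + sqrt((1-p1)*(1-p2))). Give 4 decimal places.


Geodesic distance on Bernoulli manifold:
d(p1,p2) = 2*arccos(sqrt(p1*p2) + sqrt((1-p1)*(1-p2))).
sqrt(p1*p2) = sqrt(0.65*0.1) = 0.254951.
sqrt((1-p1)*(1-p2)) = sqrt(0.35*0.9) = 0.561249.
arg = 0.254951 + 0.561249 = 0.8162.
d = 2*arccos(0.8162) = 1.2320

1.2320


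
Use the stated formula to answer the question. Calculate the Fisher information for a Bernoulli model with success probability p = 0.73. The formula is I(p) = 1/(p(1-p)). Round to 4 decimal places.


For Bernoulli(p), Fisher information is I(p) = 1/(p*(1-p)).
p = 0.73, 1-p = 0.27.
p*(1-p) = 0.1971.
I(p) = 1/0.1971 = 5.0736

5.0736


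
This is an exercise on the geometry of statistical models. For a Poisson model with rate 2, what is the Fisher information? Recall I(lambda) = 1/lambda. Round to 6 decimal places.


Fisher information for Poisson: I(lambda) = 1/lambda.
lambda = 2.
I(lambda) = 1/2 = 0.500000

0.500000


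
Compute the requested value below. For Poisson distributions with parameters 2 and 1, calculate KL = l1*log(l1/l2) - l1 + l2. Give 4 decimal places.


KL divergence for Poisson:
KL = l1*log(l1/l2) - l1 + l2.
l1 = 2, l2 = 1.
log(2/1) = 0.693147.
l1*log(l1/l2) = 2 * 0.693147 = 1.386294.
KL = 1.386294 - 2 + 1 = 0.3863

0.3863


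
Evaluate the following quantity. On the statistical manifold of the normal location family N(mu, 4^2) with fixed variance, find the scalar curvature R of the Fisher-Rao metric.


This family has a single free parameter, so its statistical manifold
is 1-dimensional. The Riemann curvature tensor of any 1-dimensional
Riemannian manifold vanishes identically, so R = 0.

0


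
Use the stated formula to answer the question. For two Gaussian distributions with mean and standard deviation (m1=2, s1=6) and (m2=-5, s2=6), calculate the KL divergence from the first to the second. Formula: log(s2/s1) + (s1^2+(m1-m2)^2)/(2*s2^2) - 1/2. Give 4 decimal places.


KL divergence between normal distributions:
KL = log(s2/s1) + (s1^2 + (m1-m2)^2)/(2*s2^2) - 1/2.
log(6/6) = 0.0.
(6^2 + (2--5)^2)/(2*6^2) = (36 + 49)/72 = 1.180556.
KL = 0.0 + 1.180556 - 0.5 = 0.6806

0.6806


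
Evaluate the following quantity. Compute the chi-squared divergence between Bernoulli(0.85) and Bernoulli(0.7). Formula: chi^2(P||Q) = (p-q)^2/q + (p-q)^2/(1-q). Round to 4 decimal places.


Chi-squared divergence between Bernoulli distributions:
chi^2 = (p-q)^2/q + (p-q)^2/(1-q).
p = 0.85, q = 0.7, p-q = 0.15.
(p-q)^2 = 0.0225.
term1 = 0.0225/0.7 = 0.032143.
term2 = 0.0225/0.3 = 0.075.
chi^2 = 0.032143 + 0.075 = 0.1071

0.1071


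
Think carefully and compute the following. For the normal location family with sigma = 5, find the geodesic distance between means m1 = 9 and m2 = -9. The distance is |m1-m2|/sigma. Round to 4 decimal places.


On the fixed-variance normal subfamily, geodesic distance = |m1-m2|/sigma.
|9 - -9| = 18.
sigma = 5.
d = 18/5 = 3.6000

3.6000


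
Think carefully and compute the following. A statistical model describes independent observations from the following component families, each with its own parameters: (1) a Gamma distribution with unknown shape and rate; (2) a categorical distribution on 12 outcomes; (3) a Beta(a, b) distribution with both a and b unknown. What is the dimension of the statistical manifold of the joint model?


The dimension of a statistical manifold equals the number of free
(independent) real parameters of the model. For a product of independent
blocks the parameter counts add.
- Gamma (shape, rate): 2.
- categorical on 12 outcomes (probabilities sum to 1): 12-1 = 11.
- Beta (a, b): 2.
Total = 2 + 11 + 2 = 15.
Dimension = 15

15


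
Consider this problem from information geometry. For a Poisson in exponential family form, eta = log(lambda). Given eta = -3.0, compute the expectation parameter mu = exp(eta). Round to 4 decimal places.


Expectation parameter for Poisson exponential family:
mu = exp(eta).
eta = -3.0.
mu = exp(-3.0) = 0.0498

0.0498


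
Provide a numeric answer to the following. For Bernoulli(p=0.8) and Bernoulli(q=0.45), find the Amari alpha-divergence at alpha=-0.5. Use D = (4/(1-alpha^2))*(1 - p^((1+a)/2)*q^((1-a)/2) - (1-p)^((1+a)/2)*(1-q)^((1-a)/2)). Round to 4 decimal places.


Amari alpha-divergence:
D = (4/(1-alpha^2))*(1 - p^((1+a)/2)*q^((1-a)/2) - (1-p)^((1+a)/2)*(1-q)^((1-a)/2)).
alpha = -0.5, p = 0.8, q = 0.45.
e1 = (1+alpha)/2 = 0.25, e2 = (1-alpha)/2 = 0.75.
t1 = p^e1 * q^e2 = 0.8^0.25 * 0.45^0.75 = 0.519615.
t2 = (1-p)^e1 * (1-q)^e2 = 0.2^0.25 * 0.55^0.75 = 0.4271.
4/(1-alpha^2) = 5.333333.
D = 5.333333*(1 - 0.519615 - 0.4271) = 0.2842

0.2842


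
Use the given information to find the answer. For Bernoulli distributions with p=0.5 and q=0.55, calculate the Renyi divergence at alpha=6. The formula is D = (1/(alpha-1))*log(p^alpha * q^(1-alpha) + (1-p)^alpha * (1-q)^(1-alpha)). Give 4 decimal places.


Renyi divergence of order alpha between Bernoulli distributions:
D = (1/(alpha-1))*log(p^alpha * q^(1-alpha) + (1-p)^alpha * (1-q)^(1-alpha)).
alpha = 6, p = 0.5, q = 0.55.
p^alpha * q^(1-alpha) = 0.5^6 * 0.55^-5 = 0.310461.
(1-p)^alpha * (1-q)^(1-alpha) = 0.5^6 * 0.45^-5 = 0.846754.
sum = 0.310461 + 0.846754 = 1.157215.
D = (1/5)*log(1.157215) = 0.0292

0.0292


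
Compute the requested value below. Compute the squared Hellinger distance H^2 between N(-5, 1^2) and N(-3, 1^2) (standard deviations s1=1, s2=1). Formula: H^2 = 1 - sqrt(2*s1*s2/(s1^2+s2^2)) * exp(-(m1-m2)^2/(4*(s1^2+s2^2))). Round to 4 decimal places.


Squared Hellinger distance for Gaussians:
H^2 = 1 - sqrt(2*s1*s2/(s1^2+s2^2)) * exp(-(m1-m2)^2/(4*(s1^2+s2^2))).
s1^2 = 1, s2^2 = 1, s1^2+s2^2 = 2.
sqrt(2*1*1/(2)) = 1.0.
(m1-m2)^2 = (-2)^2 = 4.
exp(-4/(4*2)) = exp(-0.5) = 0.606531.
H^2 = 1 - 1.0*0.606531 = 0.3935

0.3935


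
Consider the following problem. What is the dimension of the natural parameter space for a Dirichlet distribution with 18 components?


Exponential family dimension calculation:
Dirichlet with 18 components has 18 natural parameters.

18


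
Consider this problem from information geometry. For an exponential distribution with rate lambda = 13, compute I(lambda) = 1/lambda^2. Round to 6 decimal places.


Fisher information for exponential: I(lambda) = 1/lambda^2.
lambda = 13, lambda^2 = 169.
I = 1/169 = 0.005917

0.005917


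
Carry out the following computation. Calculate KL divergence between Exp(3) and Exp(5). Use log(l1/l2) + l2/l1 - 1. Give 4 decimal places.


KL divergence for exponential family:
KL = log(l1/l2) + l2/l1 - 1.
log(3/5) = -0.510826.
5/3 = 1.666667.
KL = -0.510826 + 1.666667 - 1 = 0.1558

0.1558


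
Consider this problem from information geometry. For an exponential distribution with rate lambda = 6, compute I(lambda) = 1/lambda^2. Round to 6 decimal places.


Fisher information for exponential: I(lambda) = 1/lambda^2.
lambda = 6, lambda^2 = 36.
I = 1/36 = 0.027778

0.027778


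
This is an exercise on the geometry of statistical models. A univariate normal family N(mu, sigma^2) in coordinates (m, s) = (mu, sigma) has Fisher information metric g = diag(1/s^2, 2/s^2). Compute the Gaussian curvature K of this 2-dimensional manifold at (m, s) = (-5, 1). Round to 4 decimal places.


The metric has the form g = (A dm^2 + B ds^2)/s^2 with A = 1, B = 2.
Substitute u = sqrt(A/B)*m: g = B*(du^2 + ds^2)/s^2, i.e. B times the
Poincare upper half-plane metric, which has constant Gaussian curvature -1.
Scaling a 2D metric by a constant c divides the Gaussian curvature by c,
so K = -1/B = -1/(2) = -0.5000 everywhere (the point (m, s) = (-5, 1) is irrelevant:
the curvature is constant).
The requested Gaussian curvature is K = -0.5000.

-0.5000


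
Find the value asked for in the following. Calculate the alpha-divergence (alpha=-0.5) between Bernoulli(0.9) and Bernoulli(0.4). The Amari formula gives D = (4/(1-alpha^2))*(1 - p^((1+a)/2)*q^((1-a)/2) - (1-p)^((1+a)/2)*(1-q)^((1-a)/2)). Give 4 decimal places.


Amari alpha-divergence:
D = (4/(1-alpha^2))*(1 - p^((1+a)/2)*q^((1-a)/2) - (1-p)^((1+a)/2)*(1-q)^((1-a)/2)).
alpha = -0.5, p = 0.9, q = 0.4.
e1 = (1+alpha)/2 = 0.25, e2 = (1-alpha)/2 = 0.75.
t1 = p^e1 * q^e2 = 0.9^0.25 * 0.4^0.75 = 0.489898.
t2 = (1-p)^e1 * (1-q)^e2 = 0.1^0.25 * 0.6^0.75 = 0.383366.
4/(1-alpha^2) = 5.333333.
D = 5.333333*(1 - 0.489898 - 0.383366) = 0.6759

0.6759


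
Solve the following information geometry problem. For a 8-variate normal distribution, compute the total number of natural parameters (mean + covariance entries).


Exponential family dimension calculation:
For 8-dim MVN: mean has 8 params, covariance has 8*9/2 = 36 unique entries.
Total dim = 8 + 36 = 44.

44


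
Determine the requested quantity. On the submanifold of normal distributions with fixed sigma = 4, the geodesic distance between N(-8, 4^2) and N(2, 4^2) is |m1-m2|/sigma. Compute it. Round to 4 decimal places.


On the fixed-variance normal subfamily, geodesic distance = |m1-m2|/sigma.
|-8 - 2| = 10.
sigma = 4.
d = 10/4 = 2.5000

2.5000


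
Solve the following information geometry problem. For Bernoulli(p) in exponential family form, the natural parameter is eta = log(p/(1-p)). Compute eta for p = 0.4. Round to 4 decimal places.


Natural parameter for Bernoulli: eta = log(p/(1-p)).
p = 0.4, 1-p = 0.6.
p/(1-p) = 0.666667.
eta = log(0.666667) = -0.4055

-0.4055


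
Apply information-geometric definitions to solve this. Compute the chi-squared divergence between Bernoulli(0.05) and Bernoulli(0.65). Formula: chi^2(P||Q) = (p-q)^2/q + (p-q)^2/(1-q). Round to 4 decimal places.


Chi-squared divergence between Bernoulli distributions:
chi^2 = (p-q)^2/q + (p-q)^2/(1-q).
p = 0.05, q = 0.65, p-q = -0.6.
(p-q)^2 = 0.36.
term1 = 0.36/0.65 = 0.553846.
term2 = 0.36/0.35 = 1.028571.
chi^2 = 0.553846 + 1.028571 = 1.5824

1.5824


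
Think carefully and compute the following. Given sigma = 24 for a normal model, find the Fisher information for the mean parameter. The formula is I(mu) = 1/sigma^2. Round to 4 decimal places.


The Fisher information for the mean of a normal distribution is I(mu) = 1/sigma^2.
sigma = 24, so sigma^2 = 576.
I(mu) = 1/576 = 0.0017

0.0017


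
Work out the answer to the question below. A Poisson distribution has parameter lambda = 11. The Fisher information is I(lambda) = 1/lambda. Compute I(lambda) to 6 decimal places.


Fisher information for Poisson: I(lambda) = 1/lambda.
lambda = 11.
I(lambda) = 1/11 = 0.090909

0.090909


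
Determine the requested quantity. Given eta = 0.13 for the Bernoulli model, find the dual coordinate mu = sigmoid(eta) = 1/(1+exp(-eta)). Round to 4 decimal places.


Dual coordinate (expectation parameter) for Bernoulli:
mu = 1/(1+exp(-eta)).
eta = 0.13.
exp(-eta) = exp(-0.13) = 0.878095.
mu = 1/(1+0.878095) = 0.5325

0.5325


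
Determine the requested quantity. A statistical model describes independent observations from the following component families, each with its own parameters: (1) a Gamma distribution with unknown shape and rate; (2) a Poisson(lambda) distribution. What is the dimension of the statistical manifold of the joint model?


The dimension of a statistical manifold equals the number of free
(independent) real parameters of the model. For a product of independent
blocks the parameter counts add.
- Gamma (shape, rate): 2.
- Poisson (lambda): 1.
Total = 2 + 1 = 3.
Dimension = 3

3


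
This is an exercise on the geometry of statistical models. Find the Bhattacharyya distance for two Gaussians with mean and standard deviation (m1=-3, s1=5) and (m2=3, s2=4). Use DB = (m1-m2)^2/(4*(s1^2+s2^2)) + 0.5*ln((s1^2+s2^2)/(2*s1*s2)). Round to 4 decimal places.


Bhattacharyya distance between two Gaussians:
DB = (m1-m2)^2/(4*(s1^2+s2^2)) + (1/2)*ln((s1^2+s2^2)/(2*s1*s2)).
(m1-m2)^2 = (-6)^2 = 36.
s1^2+s2^2 = 25 + 16 = 41.
term1 = 36/164 = 0.219512.
term2 = 0.5*ln(41/40.0) = 0.012346.
DB = 0.219512 + 0.012346 = 0.2319

0.2319


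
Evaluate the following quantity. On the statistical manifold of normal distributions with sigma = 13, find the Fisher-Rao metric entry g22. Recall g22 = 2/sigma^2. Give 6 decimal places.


For the 2-parameter normal family, the Fisher metric has:
  g11 = 1/sigma^2, g22 = 2/sigma^2.
sigma = 13, sigma^2 = 169.
g22 = 0.011834

0.011834


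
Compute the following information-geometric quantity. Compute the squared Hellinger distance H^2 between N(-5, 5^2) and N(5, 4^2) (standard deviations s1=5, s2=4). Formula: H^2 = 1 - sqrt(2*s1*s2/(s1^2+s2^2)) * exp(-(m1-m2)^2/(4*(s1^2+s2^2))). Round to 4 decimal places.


Squared Hellinger distance for Gaussians:
H^2 = 1 - sqrt(2*s1*s2/(s1^2+s2^2)) * exp(-(m1-m2)^2/(4*(s1^2+s2^2))).
s1^2 = 25, s2^2 = 16, s1^2+s2^2 = 41.
sqrt(2*5*4/(41)) = 0.98773.
(m1-m2)^2 = (-10)^2 = 100.
exp(-100/(4*41)) = exp(-0.609756) = 0.543483.
H^2 = 1 - 0.98773*0.543483 = 0.4632

0.4632


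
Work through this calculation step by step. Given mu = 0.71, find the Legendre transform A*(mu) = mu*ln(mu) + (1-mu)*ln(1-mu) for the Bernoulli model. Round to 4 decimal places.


Legendre transform for Bernoulli:
A*(mu) = mu*log(mu) + (1-mu)*log(1-mu).
mu = 0.71, 1-mu = 0.29.
mu*log(mu) = 0.71*log(0.71) = -0.243168.
(1-mu)*log(1-mu) = 0.29*log(0.29) = -0.358984.
A* = -0.243168 + -0.358984 = -0.6022

-0.6022


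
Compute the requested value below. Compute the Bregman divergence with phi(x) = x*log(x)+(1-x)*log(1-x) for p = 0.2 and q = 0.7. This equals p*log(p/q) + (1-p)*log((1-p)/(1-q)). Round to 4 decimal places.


Bregman divergence with negative entropy generator:
D = p*log(p/q) + (1-p)*log((1-p)/(1-q)).
p = 0.2, q = 0.7.
p*log(p/q) = 0.2*log(0.2/0.7) = -0.250553.
(1-p)*log((1-p)/(1-q)) = 0.8*log(0.8/0.3) = 0.784663.
D = -0.250553 + 0.784663 = 0.5341

0.5341


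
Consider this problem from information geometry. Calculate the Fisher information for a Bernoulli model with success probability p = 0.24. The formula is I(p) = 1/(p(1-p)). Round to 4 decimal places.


For Bernoulli(p), Fisher information is I(p) = 1/(p*(1-p)).
p = 0.24, 1-p = 0.76.
p*(1-p) = 0.1824.
I(p) = 1/0.1824 = 5.4825

5.4825


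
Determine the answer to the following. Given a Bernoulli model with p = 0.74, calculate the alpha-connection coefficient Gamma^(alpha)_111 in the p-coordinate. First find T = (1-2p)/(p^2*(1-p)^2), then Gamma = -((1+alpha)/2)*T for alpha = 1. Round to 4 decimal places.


Skewness (Amari-Chentsov) tensor: T = (1-2p)/(p^2*(1-p)^2).
p = 0.74, 1-2p = -0.48, p^2 = 0.5476, (1-p)^2 = 0.0676.
T = -0.48/(0.5476 * 0.0676) = -12.966749.
In the p-coordinate, Gamma^(alpha) = Gamma^(0) - (alpha/2)*T with Gamma^(0) = (1/2)*g'(p) = -T/2,
so Gamma^(alpha) = -((1+alpha)/2)*T.
alpha = 1, -(1+alpha)/2 = -1.0.
Gamma = -1.0 * -12.966749 = 12.9667

12.9667


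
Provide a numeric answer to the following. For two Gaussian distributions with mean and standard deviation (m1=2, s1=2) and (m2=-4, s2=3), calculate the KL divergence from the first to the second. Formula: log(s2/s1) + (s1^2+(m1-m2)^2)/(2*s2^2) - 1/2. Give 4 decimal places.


KL divergence between normal distributions:
KL = log(s2/s1) + (s1^2 + (m1-m2)^2)/(2*s2^2) - 1/2.
log(3/2) = 0.405465.
(2^2 + (2--4)^2)/(2*3^2) = (4 + 36)/18 = 2.222222.
KL = 0.405465 + 2.222222 - 0.5 = 2.1277

2.1277


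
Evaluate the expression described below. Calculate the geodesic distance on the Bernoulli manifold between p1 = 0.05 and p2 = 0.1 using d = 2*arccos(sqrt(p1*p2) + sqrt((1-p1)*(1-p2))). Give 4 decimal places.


Geodesic distance on Bernoulli manifold:
d(p1,p2) = 2*arccos(sqrt(p1*p2) + sqrt((1-p1)*(1-p2))).
sqrt(p1*p2) = sqrt(0.05*0.1) = 0.070711.
sqrt((1-p1)*(1-p2)) = sqrt(0.95*0.9) = 0.924662.
arg = 0.070711 + 0.924662 = 0.995373.
d = 2*arccos(0.995373) = 0.1925

0.1925


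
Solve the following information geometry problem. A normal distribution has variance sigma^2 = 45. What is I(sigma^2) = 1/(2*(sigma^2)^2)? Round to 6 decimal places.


Fisher information for variance: I(sigma^2) = 1/(2*sigma^4).
sigma^2 = 45, so sigma^4 = 2025.
I = 1/(2*2025) = 1/4050 = 0.000247

0.000247


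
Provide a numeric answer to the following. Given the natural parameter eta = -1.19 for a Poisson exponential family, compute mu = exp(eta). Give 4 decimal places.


Expectation parameter for Poisson exponential family:
mu = exp(eta).
eta = -1.19.
mu = exp(-1.19) = 0.3042

0.3042


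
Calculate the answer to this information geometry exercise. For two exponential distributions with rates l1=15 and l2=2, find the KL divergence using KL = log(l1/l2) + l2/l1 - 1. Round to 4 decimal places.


KL divergence for exponential family:
KL = log(l1/l2) + l2/l1 - 1.
log(15/2) = 2.014903.
2/15 = 0.133333.
KL = 2.014903 + 0.133333 - 1 = 1.1482

1.1482


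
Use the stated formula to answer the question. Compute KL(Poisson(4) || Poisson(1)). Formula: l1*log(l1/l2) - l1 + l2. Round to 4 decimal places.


KL divergence for Poisson:
KL = l1*log(l1/l2) - l1 + l2.
l1 = 4, l2 = 1.
log(4/1) = 1.386294.
l1*log(l1/l2) = 4 * 1.386294 = 5.545177.
KL = 5.545177 - 4 + 1 = 2.5452

2.5452


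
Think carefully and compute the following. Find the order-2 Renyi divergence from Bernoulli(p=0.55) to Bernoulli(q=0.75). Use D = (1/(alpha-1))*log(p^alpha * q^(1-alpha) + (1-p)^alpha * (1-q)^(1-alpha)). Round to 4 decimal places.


Renyi divergence of order alpha between Bernoulli distributions:
D = (1/(alpha-1))*log(p^alpha * q^(1-alpha) + (1-p)^alpha * (1-q)^(1-alpha)).
alpha = 2, p = 0.55, q = 0.75.
p^alpha * q^(1-alpha) = 0.55^2 * 0.75^-1 = 0.403333.
(1-p)^alpha * (1-q)^(1-alpha) = 0.45^2 * 0.25^-1 = 0.81.
sum = 0.403333 + 0.81 = 1.213333.
D = (1/1)*log(1.213333) = 0.1934

0.1934


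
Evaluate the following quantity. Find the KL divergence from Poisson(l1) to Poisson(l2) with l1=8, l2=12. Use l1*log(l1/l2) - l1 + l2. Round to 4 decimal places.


KL divergence for Poisson:
KL = l1*log(l1/l2) - l1 + l2.
l1 = 8, l2 = 12.
log(8/12) = -0.405465.
l1*log(l1/l2) = 8 * -0.405465 = -3.243721.
KL = -3.243721 - 8 + 12 = 0.7563

0.7563


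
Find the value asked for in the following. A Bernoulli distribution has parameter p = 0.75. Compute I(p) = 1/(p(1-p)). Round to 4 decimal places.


For Bernoulli(p), Fisher information is I(p) = 1/(p*(1-p)).
p = 0.75, 1-p = 0.25.
p*(1-p) = 0.1875.
I(p) = 1/0.1875 = 5.3333

5.3333


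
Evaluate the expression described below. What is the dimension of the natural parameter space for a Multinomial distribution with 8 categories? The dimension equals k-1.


Exponential family dimension calculation:
For Multinomial with k=8 categories, dim = k-1 = 7.

7


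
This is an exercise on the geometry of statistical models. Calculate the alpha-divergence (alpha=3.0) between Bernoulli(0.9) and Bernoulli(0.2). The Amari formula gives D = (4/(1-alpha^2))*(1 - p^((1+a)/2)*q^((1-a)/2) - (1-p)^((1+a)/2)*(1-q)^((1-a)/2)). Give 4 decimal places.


Amari alpha-divergence:
D = (4/(1-alpha^2))*(1 - p^((1+a)/2)*q^((1-a)/2) - (1-p)^((1+a)/2)*(1-q)^((1-a)/2)).
alpha = 3.0, p = 0.9, q = 0.2.
e1 = (1+alpha)/2 = 2.0, e2 = (1-alpha)/2 = -1.0.
t1 = p^e1 * q^e2 = 0.9^2.0 * 0.2^-1.0 = 4.05.
t2 = (1-p)^e1 * (1-q)^e2 = 0.1^2.0 * 0.8^-1.0 = 0.0125.
4/(1-alpha^2) = -0.5.
D = -0.5*(1 - 4.05 - 0.0125) = 1.5313

1.5313


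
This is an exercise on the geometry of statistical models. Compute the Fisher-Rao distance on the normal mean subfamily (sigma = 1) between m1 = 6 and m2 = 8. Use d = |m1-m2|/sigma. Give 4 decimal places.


On the fixed-variance normal subfamily, geodesic distance = |m1-m2|/sigma.
|6 - 8| = 2.
sigma = 1.
d = 2/1 = 2.0000

2.0000


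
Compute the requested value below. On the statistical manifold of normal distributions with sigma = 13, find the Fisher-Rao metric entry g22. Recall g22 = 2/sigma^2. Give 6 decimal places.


For the 2-parameter normal family, the Fisher metric has:
  g11 = 1/sigma^2, g22 = 2/sigma^2.
sigma = 13, sigma^2 = 169.
g22 = 0.011834

0.011834


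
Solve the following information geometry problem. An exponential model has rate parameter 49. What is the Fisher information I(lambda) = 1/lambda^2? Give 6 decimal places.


Fisher information for exponential: I(lambda) = 1/lambda^2.
lambda = 49, lambda^2 = 2401.
I = 1/2401 = 0.000416

0.000416


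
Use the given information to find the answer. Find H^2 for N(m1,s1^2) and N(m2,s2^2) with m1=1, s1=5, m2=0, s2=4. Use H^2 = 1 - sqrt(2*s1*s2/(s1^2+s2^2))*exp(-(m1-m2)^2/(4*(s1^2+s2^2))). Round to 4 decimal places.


Squared Hellinger distance for Gaussians:
H^2 = 1 - sqrt(2*s1*s2/(s1^2+s2^2)) * exp(-(m1-m2)^2/(4*(s1^2+s2^2))).
s1^2 = 25, s2^2 = 16, s1^2+s2^2 = 41.
sqrt(2*5*4/(41)) = 0.98773.
(m1-m2)^2 = (1)^2 = 1.
exp(-1/(4*41)) = exp(-0.006098) = 0.993921.
H^2 = 1 - 0.98773*0.993921 = 0.0183

0.0183


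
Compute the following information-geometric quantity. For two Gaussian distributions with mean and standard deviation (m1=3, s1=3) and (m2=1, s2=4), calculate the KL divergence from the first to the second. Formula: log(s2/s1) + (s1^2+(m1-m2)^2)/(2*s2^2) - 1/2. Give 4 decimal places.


KL divergence between normal distributions:
KL = log(s2/s1) + (s1^2 + (m1-m2)^2)/(2*s2^2) - 1/2.
log(4/3) = 0.287682.
(3^2 + (3-1)^2)/(2*4^2) = (9 + 4)/32 = 0.40625.
KL = 0.287682 + 0.40625 - 0.5 = 0.1939

0.1939


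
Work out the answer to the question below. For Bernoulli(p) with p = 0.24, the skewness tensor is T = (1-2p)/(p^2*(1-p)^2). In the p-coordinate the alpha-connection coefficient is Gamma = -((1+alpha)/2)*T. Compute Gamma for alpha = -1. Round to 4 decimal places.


Skewness (Amari-Chentsov) tensor: T = (1-2p)/(p^2*(1-p)^2).
p = 0.24, 1-2p = 0.52, p^2 = 0.0576, (1-p)^2 = 0.5776.
T = 0.52/(0.0576 * 0.5776) = 15.629809.
In the p-coordinate, Gamma^(alpha) = Gamma^(0) - (alpha/2)*T with Gamma^(0) = (1/2)*g'(p) = -T/2,
so Gamma^(alpha) = -((1+alpha)/2)*T.
alpha = -1, -(1+alpha)/2 = 0.0.
Gamma = 0.0 * 15.629809 = 0.0000

0.0000


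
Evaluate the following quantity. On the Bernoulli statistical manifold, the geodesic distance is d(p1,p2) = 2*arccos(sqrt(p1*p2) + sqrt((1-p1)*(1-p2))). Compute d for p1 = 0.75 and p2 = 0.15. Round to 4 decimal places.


Geodesic distance on Bernoulli manifold:
d(p1,p2) = 2*arccos(sqrt(p1*p2) + sqrt((1-p1)*(1-p2))).
sqrt(p1*p2) = sqrt(0.75*0.15) = 0.33541.
sqrt((1-p1)*(1-p2)) = sqrt(0.25*0.85) = 0.460977.
arg = 0.33541 + 0.460977 = 0.796387.
d = 2*arccos(0.796387) = 1.2990

1.2990


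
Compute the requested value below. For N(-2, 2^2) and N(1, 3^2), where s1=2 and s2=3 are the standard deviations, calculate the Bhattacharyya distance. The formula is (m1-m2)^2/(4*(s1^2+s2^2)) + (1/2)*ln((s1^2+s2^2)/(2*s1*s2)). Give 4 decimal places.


Bhattacharyya distance between two Gaussians:
DB = (m1-m2)^2/(4*(s1^2+s2^2)) + (1/2)*ln((s1^2+s2^2)/(2*s1*s2)).
(m1-m2)^2 = (-3)^2 = 9.
s1^2+s2^2 = 4 + 9 = 13.
term1 = 9/52 = 0.173077.
term2 = 0.5*ln(13/12.0) = 0.040021.
DB = 0.173077 + 0.040021 = 0.2131

0.2131


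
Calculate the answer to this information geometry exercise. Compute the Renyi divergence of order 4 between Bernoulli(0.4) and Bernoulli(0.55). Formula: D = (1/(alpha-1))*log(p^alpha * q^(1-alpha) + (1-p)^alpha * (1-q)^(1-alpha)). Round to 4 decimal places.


Renyi divergence of order alpha between Bernoulli distributions:
D = (1/(alpha-1))*log(p^alpha * q^(1-alpha) + (1-p)^alpha * (1-q)^(1-alpha)).
alpha = 4, p = 0.4, q = 0.55.
p^alpha * q^(1-alpha) = 0.4^4 * 0.55^-3 = 0.153869.
(1-p)^alpha * (1-q)^(1-alpha) = 0.6^4 * 0.45^-3 = 1.422222.
sum = 0.153869 + 1.422222 = 1.576091.
D = (1/3)*log(1.576091) = 0.1516

0.1516


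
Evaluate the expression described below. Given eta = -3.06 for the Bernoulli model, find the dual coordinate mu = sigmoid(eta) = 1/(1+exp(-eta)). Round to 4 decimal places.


Dual coordinate (expectation parameter) for Bernoulli:
mu = 1/(1+exp(-eta)).
eta = -3.06.
exp(-eta) = exp(3.06) = 21.327557.
mu = 1/(1+21.327557) = 0.0448

0.0448


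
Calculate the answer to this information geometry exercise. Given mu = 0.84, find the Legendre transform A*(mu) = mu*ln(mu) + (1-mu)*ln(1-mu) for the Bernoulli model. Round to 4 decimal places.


Legendre transform for Bernoulli:
A*(mu) = mu*log(mu) + (1-mu)*log(1-mu).
mu = 0.84, 1-mu = 0.16.
mu*log(mu) = 0.84*log(0.84) = -0.146457.
(1-mu)*log(1-mu) = 0.16*log(0.16) = -0.293213.
A* = -0.146457 + -0.293213 = -0.4397

-0.4397


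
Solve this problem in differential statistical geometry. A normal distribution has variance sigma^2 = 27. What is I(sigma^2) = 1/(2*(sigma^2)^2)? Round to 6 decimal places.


Fisher information for variance: I(sigma^2) = 1/(2*sigma^4).
sigma^2 = 27, so sigma^4 = 729.
I = 1/(2*729) = 1/1458 = 0.000686

0.000686


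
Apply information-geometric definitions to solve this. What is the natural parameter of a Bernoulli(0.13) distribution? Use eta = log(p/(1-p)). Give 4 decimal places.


Natural parameter for Bernoulli: eta = log(p/(1-p)).
p = 0.13, 1-p = 0.87.
p/(1-p) = 0.149425.
eta = log(0.149425) = -1.9010

-1.9010


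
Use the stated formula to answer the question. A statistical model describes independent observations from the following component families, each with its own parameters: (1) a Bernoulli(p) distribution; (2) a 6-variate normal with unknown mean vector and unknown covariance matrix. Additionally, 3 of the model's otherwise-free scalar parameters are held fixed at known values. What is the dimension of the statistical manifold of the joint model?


The dimension of a statistical manifold equals the number of free
(independent) real parameters of the model. For a product of independent
blocks the parameter counts add.
- Bernoulli (p): 1.
- 6-variate normal: 6 (mean) + 6*7/2 = 21 (symmetric covariance) = 27.
Total = 1 + 27 = 28.
3 parameter(s) fixed at known values: 28 - 3 = 25.
Dimension = 25

25


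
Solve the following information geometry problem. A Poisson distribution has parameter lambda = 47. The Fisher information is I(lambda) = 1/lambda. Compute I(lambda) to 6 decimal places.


Fisher information for Poisson: I(lambda) = 1/lambda.
lambda = 47.
I(lambda) = 1/47 = 0.021277

0.021277


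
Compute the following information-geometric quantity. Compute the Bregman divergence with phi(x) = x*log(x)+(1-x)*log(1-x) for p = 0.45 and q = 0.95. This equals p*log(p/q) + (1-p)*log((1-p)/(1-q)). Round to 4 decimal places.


Bregman divergence with negative entropy generator:
D = p*log(p/q) + (1-p)*log((1-p)/(1-q)).
p = 0.45, q = 0.95.
p*log(p/q) = 0.45*log(0.45/0.95) = -0.336246.
(1-p)*log((1-p)/(1-q)) = 0.55*log(0.55/0.05) = 1.318842.
D = -0.336246 + 1.318842 = 0.9826

0.9826


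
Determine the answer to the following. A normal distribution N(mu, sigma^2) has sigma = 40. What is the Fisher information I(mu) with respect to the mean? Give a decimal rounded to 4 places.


The Fisher information for the mean of a normal distribution is I(mu) = 1/sigma^2.
sigma = 40, so sigma^2 = 1600.
I(mu) = 1/1600 = 0.0006

0.0006


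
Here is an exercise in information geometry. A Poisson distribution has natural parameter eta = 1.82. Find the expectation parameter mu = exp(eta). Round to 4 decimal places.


Expectation parameter for Poisson exponential family:
mu = exp(eta).
eta = 1.82.
mu = exp(1.82) = 6.1719

6.1719


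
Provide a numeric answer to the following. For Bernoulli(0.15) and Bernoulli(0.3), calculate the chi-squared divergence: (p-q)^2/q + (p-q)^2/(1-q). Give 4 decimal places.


Chi-squared divergence between Bernoulli distributions:
chi^2 = (p-q)^2/q + (p-q)^2/(1-q).
p = 0.15, q = 0.3, p-q = -0.15.
(p-q)^2 = 0.0225.
term1 = 0.0225/0.3 = 0.075.
term2 = 0.0225/0.7 = 0.032143.
chi^2 = 0.075 + 0.032143 = 0.1071

0.1071


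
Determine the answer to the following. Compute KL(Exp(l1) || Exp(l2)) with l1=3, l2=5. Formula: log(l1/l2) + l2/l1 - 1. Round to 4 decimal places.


KL divergence for exponential family:
KL = log(l1/l2) + l2/l1 - 1.
log(3/5) = -0.510826.
5/3 = 1.666667.
KL = -0.510826 + 1.666667 - 1 = 0.1558

0.1558


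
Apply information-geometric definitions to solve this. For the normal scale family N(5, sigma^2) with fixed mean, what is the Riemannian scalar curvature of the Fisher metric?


This family has a single free parameter, so its statistical manifold
is 1-dimensional. The Riemann curvature tensor of any 1-dimensional
Riemannian manifold vanishes identically, so R = 0.

0


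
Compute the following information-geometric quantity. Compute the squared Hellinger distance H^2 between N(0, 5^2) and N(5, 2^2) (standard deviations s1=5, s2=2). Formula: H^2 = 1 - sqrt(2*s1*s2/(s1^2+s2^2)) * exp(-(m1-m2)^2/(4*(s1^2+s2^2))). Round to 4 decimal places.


Squared Hellinger distance for Gaussians:
H^2 = 1 - sqrt(2*s1*s2/(s1^2+s2^2)) * exp(-(m1-m2)^2/(4*(s1^2+s2^2))).
s1^2 = 25, s2^2 = 4, s1^2+s2^2 = 29.
sqrt(2*5*2/(29)) = 0.830455.
(m1-m2)^2 = (-5)^2 = 25.
exp(-25/(4*29)) = exp(-0.215517) = 0.806124.
H^2 = 1 - 0.830455*0.806124 = 0.3306

0.3306
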